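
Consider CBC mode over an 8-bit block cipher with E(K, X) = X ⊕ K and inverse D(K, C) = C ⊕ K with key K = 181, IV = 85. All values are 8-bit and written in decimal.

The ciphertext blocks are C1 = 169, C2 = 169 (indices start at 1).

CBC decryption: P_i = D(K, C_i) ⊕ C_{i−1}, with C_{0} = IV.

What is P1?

P1: D(K, 169) = 28; 28 ⊕ 85 = 73.

P1 = 73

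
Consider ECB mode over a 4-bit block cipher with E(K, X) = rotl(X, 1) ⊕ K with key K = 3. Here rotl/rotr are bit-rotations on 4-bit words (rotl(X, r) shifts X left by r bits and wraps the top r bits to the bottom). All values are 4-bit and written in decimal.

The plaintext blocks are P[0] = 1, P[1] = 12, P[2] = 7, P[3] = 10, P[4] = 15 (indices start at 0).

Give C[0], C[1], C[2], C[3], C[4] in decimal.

ECB encryption: C_i = E(K, P_i).
C[0]: E(K, 1) = 1.
C[1]: E(K, 12) = 10.
C[2]: E(K, 7) = 13.
C[3]: E(K, 10) = 6.
C[4]: E(K, 15) = 12.

C[0] = 1, C[1] = 10, C[2] = 13, C[3] = 6, C[4] = 12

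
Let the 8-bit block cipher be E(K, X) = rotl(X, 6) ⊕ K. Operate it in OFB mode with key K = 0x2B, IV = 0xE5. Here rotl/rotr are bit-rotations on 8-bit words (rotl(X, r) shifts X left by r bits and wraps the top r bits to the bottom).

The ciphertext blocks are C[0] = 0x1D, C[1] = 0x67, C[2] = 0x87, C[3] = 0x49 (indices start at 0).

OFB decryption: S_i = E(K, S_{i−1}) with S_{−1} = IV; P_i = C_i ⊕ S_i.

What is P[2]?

P[0]: S = E(K, 0xE5) = 0x52; 0x1D ⊕ 0x52 = 0x4F.
P[1]: S = E(K, 0x52) = 0xBF; 0x67 ⊕ 0xBF = 0xD8.
P[2]: S = E(K, 0xBF) = 0xC4; 0x87 ⊕ 0xC4 = 0x43.

P[2] = 0x43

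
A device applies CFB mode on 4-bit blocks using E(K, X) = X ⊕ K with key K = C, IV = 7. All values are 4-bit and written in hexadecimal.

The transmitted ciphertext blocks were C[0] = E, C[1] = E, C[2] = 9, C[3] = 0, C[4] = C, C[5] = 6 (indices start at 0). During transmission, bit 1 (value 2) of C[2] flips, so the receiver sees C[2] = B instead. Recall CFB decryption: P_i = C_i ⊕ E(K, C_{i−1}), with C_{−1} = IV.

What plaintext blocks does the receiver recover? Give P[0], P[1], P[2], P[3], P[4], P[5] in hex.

P[0] = 5, P[1] = C, P[2] = 9, P[3] = 7, P[4] = 0, P[5] = 6

Only C[2] changed, to B. In CFB, a change in C_i flips the same bit in P_i and garbles P_{i+1}. Decrypting the received ciphertext:
P[0]: E(K, 7) = B; E ⊕ B = 5.
P[1]: E(K, E) = 2; E ⊕ 2 = C.
P[2]: E(K, E) = 2; B ⊕ 2 = 9.
P[3]: E(K, B) = 7; 0 ⊕ 7 = 7.
P[4]: E(K, 0) = C; C ⊕ C = 0.
P[5]: E(K, C) = 0; 6 ⊕ 0 = 6.
Blocks that differ from the original plaintext: P[2], P[3].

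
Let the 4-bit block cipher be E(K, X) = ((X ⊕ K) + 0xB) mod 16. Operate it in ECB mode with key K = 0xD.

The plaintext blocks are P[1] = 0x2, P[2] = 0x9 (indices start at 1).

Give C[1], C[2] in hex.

ECB encryption: C_i = E(K, P_i).
C[1]: E(K, 0x2) = 0xA.
C[2]: E(K, 0x9) = 0xF.

C[1] = 0xA, C[2] = 0xF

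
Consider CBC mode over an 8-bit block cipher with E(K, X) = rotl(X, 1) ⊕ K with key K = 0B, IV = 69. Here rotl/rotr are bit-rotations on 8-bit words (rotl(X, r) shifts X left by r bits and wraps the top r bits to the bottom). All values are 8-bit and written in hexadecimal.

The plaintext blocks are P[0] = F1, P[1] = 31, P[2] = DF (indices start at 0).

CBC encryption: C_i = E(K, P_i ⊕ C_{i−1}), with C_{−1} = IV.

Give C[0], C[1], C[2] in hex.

C[0] = 3A, C[1] = 1D, C[2] = 8E

C[0]: P[0] ⊕ 69 = 98; E(K, 98) = 3A.
C[1]: P[1] ⊕ 3A = 0B; E(K, 0B) = 1D.
C[2]: P[2] ⊕ 1D = C2; E(K, C2) = 8E.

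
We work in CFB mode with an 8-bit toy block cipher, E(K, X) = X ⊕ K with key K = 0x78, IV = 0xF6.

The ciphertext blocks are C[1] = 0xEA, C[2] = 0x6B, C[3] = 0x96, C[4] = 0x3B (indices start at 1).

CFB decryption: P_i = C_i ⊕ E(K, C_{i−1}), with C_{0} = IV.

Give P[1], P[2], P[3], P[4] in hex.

P[1] = 0x64, P[2] = 0xF9, P[3] = 0x85, P[4] = 0xD5

P[1]: E(K, 0xF6) = 0x8E; 0xEA ⊕ 0x8E = 0x64.
P[2]: E(K, 0xEA) = 0x92; 0x6B ⊕ 0x92 = 0xF9.
P[3]: E(K, 0x6B) = 0x13; 0x96 ⊕ 0x13 = 0x85.
P[4]: E(K, 0x96) = 0xEE; 0x3B ⊕ 0xEE = 0xD5.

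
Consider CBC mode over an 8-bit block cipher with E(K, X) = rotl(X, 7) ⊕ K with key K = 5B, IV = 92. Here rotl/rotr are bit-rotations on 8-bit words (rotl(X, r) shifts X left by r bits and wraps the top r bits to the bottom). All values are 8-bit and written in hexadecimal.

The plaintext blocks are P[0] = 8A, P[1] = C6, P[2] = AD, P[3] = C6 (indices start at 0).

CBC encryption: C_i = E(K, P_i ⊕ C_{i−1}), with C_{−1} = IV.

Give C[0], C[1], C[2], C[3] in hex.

C[0] = 57, C[1] = 93, C[2] = 44, C[3] = 1A

C[0]: P[0] ⊕ 92 = 18; E(K, 18) = 57.
C[1]: P[1] ⊕ 57 = 91; E(K, 91) = 93.
C[2]: P[2] ⊕ 93 = 3E; E(K, 3E) = 44.
C[3]: P[3] ⊕ 44 = 82; E(K, 82) = 1A.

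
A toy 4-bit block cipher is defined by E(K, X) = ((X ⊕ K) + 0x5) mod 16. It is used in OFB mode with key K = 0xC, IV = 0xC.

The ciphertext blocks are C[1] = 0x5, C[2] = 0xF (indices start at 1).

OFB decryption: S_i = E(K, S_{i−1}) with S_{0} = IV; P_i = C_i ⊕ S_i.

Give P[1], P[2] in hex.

P[1] = 0x0, P[2] = 0x1

P[1]: S = E(K, 0xC) = 0x5; 0x5 ⊕ 0x5 = 0x0.
P[2]: S = E(K, 0x5) = 0xE; 0xF ⊕ 0xE = 0x1.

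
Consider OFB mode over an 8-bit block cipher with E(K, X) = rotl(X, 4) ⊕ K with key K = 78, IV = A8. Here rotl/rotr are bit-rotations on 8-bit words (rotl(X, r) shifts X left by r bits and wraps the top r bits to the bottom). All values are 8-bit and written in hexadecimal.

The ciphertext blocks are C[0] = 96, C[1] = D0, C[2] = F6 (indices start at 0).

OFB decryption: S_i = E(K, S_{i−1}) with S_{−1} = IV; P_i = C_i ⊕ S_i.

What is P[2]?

P[2] = FB

P[0]: S = E(K, A8) = F2; 96 ⊕ F2 = 64.
P[1]: S = E(K, F2) = 57; D0 ⊕ 57 = 87.
P[2]: S = E(K, 57) = 0D; F6 ⊕ 0D = FB.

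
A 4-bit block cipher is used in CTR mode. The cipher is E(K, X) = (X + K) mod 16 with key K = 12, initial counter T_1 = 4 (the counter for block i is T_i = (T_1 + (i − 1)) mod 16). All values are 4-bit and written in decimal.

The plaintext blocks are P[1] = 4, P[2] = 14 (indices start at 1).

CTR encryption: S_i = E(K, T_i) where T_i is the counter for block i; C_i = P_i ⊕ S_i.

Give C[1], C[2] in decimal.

C[1]: T = 4, S = E(K, T) = 0; 4 ⊕ 0 = 4.
C[2]: T = 5, S = E(K, T) = 1; 14 ⊕ 1 = 15.

C[1] = 4, C[2] = 15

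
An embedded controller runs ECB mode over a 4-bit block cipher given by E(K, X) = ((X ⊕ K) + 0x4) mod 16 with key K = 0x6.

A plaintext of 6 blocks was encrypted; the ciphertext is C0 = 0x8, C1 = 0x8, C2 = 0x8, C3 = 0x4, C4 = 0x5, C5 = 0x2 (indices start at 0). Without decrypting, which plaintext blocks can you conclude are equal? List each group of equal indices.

ECB encrypts each block independently with the same key, so equal ciphertext blocks imply equal plaintext blocks.
C0 = C1 = C2 = 0x8, so P0 = P1 = P2.

P0 = P1 = P2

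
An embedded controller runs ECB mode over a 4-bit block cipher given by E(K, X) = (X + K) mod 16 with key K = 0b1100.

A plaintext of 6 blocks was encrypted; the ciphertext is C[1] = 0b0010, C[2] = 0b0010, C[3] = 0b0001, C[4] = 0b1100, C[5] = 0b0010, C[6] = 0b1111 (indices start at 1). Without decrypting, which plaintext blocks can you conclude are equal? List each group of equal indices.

ECB encrypts each block independently with the same key, so equal ciphertext blocks imply equal plaintext blocks.
C[1] = C[2] = C[5] = 0b0010, so P[1] = P[2] = P[5].

P[1] = P[2] = P[5]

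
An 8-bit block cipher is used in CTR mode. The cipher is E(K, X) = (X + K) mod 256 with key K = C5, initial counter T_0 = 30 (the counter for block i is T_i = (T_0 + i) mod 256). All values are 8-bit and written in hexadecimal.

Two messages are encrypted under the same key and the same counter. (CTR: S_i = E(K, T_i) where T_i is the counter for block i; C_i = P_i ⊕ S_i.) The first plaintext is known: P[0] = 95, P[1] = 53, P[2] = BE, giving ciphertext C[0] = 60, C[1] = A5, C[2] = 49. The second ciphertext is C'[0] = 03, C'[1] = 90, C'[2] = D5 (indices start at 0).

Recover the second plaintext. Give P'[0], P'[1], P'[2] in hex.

In CTR with a reused counter, both messages share the same keystream S_i, so C_i ⊕ C'_i = P_i ⊕ P'_i and thus P'_i = P_i ⊕ C_i ⊕ C'_i.
P'[0]: 95 ⊕ 60 ⊕ 03 = F6.
P'[1]: 53 ⊕ A5 ⊕ 90 = 66.
P'[2]: BE ⊕ 49 ⊕ D5 = 22.

P'[0] = F6, P'[1] = 66, P'[2] = 22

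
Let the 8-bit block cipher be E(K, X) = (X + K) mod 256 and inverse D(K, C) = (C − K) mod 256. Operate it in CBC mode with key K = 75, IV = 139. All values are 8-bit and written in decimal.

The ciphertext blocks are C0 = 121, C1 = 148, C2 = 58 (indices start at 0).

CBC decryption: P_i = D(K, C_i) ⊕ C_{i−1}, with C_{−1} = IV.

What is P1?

P1: D(K, 148) = 73; 73 ⊕ 121 = 48.

P1 = 48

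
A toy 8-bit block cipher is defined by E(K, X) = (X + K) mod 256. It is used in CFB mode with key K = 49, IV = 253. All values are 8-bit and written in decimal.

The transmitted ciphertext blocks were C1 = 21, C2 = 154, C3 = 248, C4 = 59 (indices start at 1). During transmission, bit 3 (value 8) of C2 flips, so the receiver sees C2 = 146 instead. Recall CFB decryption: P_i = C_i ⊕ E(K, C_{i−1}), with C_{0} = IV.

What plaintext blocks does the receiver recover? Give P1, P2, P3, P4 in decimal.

Only C2 changed, to 146. In CFB, a change in C_i flips the same bit in P_i and garbles P_{i+1}. Decrypting the received ciphertext:
P1: E(K, 253) = 46; 21 ⊕ 46 = 59.
P2: E(K, 21) = 70; 146 ⊕ 70 = 212.
P3: E(K, 146) = 195; 248 ⊕ 195 = 59.
P4: E(K, 248) = 41; 59 ⊕ 41 = 18.
Blocks that differ from the original plaintext: P2, P3.

P1 = 59, P2 = 212, P3 = 59, P4 = 18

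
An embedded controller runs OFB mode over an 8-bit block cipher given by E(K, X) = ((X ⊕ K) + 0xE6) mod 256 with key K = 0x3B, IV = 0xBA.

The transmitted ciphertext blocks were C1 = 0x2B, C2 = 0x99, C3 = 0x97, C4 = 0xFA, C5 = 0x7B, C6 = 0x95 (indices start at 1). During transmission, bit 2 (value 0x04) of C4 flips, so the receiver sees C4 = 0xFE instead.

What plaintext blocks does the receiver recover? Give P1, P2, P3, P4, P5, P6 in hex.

P1 = 0x4C, P2 = 0xDB, P3 = 0xC8, P4 = 0xB4, P5 = 0x2C, P6 = 0xC7

OFB decryption: S_i = E(K, S_{i−1}) with S_{0} = IV; P_i = C_i ⊕ S_i.
Only C4 changed, to 0xFE. In OFB, a change in C_i flips the same bit in P_i only; the keystream is unaffected. Decrypting the received ciphertext:
P1: S = E(K, 0xBA) = 0x67; 0x2B ⊕ 0x67 = 0x4C.
P2: S = E(K, 0x67) = 0x42; 0x99 ⊕ 0x42 = 0xDB.
P3: S = E(K, 0x42) = 0x5F; 0x97 ⊕ 0x5F = 0xC8.
P4: S = E(K, 0x5F) = 0x4A; 0xFE ⊕ 0x4A = 0xB4.
P5: S = E(K, 0x4A) = 0x57; 0x7B ⊕ 0x57 = 0x2C.
P6: S = E(K, 0x57) = 0x52; 0x95 ⊕ 0x52 = 0xC7.
Blocks that differ from the original plaintext: P4.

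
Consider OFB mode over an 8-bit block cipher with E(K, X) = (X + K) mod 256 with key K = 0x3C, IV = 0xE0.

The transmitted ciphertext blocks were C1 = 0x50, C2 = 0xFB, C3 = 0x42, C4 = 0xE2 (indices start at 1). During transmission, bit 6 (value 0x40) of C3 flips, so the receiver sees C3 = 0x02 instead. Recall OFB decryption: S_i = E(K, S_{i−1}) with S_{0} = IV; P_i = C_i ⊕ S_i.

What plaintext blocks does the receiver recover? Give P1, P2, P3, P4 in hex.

Only C3 changed, to 0x02. In OFB, a change in C_i flips the same bit in P_i only; the keystream is unaffected. Decrypting the received ciphertext:
P1: S = E(K, 0xE0) = 0x1C; 0x50 ⊕ 0x1C = 0x4C.
P2: S = E(K, 0x1C) = 0x58; 0xFB ⊕ 0x58 = 0xA3.
P3: S = E(K, 0x58) = 0x94; 0x02 ⊕ 0x94 = 0x96.
P4: S = E(K, 0x94) = 0xD0; 0xE2 ⊕ 0xD0 = 0x32.
Blocks that differ from the original plaintext: P3.

P1 = 0x4C, P2 = 0xA3, P3 = 0x96, P4 = 0x32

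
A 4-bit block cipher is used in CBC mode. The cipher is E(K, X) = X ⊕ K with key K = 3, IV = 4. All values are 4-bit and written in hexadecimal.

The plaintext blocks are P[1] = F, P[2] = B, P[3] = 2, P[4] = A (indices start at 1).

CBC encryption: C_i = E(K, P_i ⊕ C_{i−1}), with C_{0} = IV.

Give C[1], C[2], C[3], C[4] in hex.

C[1] = 8, C[2] = 0, C[3] = 1, C[4] = 8

C[1]: P[1] ⊕ 4 = B; E(K, B) = 8.
C[2]: P[2] ⊕ 8 = 3; E(K, 3) = 0.
C[3]: P[3] ⊕ 0 = 2; E(K, 2) = 1.
C[4]: P[4] ⊕ 1 = B; E(K, B) = 8.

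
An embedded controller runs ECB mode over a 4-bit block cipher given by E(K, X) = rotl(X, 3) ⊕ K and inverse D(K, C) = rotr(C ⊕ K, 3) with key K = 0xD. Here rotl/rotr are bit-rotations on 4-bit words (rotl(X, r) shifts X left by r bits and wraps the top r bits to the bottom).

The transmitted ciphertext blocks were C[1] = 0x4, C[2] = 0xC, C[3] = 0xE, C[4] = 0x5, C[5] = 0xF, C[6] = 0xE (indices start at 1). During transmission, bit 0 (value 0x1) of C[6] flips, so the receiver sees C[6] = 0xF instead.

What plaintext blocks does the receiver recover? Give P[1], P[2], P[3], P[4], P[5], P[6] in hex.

ECB decryption: P_i = D(K, C_i).
Only C[6] changed, to 0xF. In ECB, a change in C_i affects only P_i. Decrypting the received ciphertext:
P[1]: D(K, 0x4) = 0x3.
P[2]: D(K, 0xC) = 0x2.
P[3]: D(K, 0xE) = 0x6.
P[4]: D(K, 0x5) = 0x1.
P[5]: D(K, 0xF) = 0x4.
P[6]: D(K, 0xF) = 0x4.
Blocks that differ from the original plaintext: P[6].

P[1] = 0x3, P[2] = 0x2, P[3] = 0x6, P[4] = 0x1, P[5] = 0x4, P[6] = 0x4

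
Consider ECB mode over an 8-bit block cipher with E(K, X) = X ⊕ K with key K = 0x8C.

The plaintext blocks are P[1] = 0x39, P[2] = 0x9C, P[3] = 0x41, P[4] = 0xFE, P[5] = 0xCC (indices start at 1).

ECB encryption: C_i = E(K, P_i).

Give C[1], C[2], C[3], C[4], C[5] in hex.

C[1] = 0xB5, C[2] = 0x10, C[3] = 0xCD, C[4] = 0x72, C[5] = 0x40

C[1]: E(K, 0x39) = 0xB5.
C[2]: E(K, 0x9C) = 0x10.
C[3]: E(K, 0x41) = 0xCD.
C[4]: E(K, 0xFE) = 0x72.
C[5]: E(K, 0xCC) = 0x40.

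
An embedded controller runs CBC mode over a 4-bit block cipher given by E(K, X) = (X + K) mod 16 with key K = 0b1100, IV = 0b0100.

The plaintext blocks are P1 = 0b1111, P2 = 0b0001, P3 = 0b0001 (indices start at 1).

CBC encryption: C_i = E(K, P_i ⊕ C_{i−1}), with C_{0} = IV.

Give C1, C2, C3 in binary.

C1: P1 ⊕ 0b0100 = 0b1011; E(K, 0b1011) = 0b0111.
C2: P2 ⊕ 0b0111 = 0b0110; E(K, 0b0110) = 0b0010.
C3: P3 ⊕ 0b0010 = 0b0011; E(K, 0b0011) = 0b1111.

C1 = 0b0111, C2 = 0b0010, C3 = 0b1111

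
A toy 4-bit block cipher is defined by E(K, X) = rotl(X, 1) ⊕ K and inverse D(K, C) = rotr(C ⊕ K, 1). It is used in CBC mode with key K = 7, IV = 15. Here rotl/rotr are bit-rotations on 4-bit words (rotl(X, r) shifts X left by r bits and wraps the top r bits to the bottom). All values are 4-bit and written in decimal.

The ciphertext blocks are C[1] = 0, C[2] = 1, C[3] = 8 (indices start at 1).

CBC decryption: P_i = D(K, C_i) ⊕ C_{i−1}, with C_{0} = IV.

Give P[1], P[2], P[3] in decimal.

P[1]: D(K, 0) = 11; 11 ⊕ 15 = 4.
P[2]: D(K, 1) = 3; 3 ⊕ 0 = 3.
P[3]: D(K, 8) = 15; 15 ⊕ 1 = 14.

P[1] = 4, P[2] = 3, P[3] = 14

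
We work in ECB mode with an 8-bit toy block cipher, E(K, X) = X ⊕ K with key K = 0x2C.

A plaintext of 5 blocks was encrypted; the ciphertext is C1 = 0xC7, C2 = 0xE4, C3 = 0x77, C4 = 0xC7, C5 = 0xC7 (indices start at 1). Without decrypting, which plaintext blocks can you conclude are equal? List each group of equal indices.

P1 = P4 = P5

ECB encrypts each block independently with the same key, so equal ciphertext blocks imply equal plaintext blocks.
C1 = C4 = C5 = 0xC7, so P1 = P4 = P5.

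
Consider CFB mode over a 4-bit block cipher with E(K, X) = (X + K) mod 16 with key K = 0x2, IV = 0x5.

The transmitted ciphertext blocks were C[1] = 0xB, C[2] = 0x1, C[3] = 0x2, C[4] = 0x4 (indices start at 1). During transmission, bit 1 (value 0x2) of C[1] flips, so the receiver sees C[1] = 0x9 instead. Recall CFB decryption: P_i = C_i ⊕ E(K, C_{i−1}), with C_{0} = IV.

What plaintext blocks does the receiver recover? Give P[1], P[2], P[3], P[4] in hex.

P[1] = 0xE, P[2] = 0xA, P[3] = 0x1, P[4] = 0x0

Only C[1] changed, to 0x9. In CFB, a change in C_i flips the same bit in P_i and garbles P_{i+1}. Decrypting the received ciphertext:
P[1]: E(K, 0x5) = 0x7; 0x9 ⊕ 0x7 = 0xE.
P[2]: E(K, 0x9) = 0xB; 0x1 ⊕ 0xB = 0xA.
P[3]: E(K, 0x1) = 0x3; 0x2 ⊕ 0x3 = 0x1.
P[4]: E(K, 0x2) = 0x4; 0x4 ⊕ 0x4 = 0x0.
Blocks that differ from the original plaintext: P[1], P[2].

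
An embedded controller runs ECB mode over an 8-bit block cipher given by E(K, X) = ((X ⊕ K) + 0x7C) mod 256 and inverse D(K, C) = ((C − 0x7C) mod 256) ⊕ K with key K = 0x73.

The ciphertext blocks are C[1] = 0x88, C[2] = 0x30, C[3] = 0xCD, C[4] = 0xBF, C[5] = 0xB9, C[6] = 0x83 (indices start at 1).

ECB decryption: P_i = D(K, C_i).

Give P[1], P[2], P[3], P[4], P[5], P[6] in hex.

P[1]: D(K, 0x88) = 0x7F.
P[2]: D(K, 0x30) = 0xC7.
P[3]: D(K, 0xCD) = 0x22.
P[4]: D(K, 0xBF) = 0x30.
P[5]: D(K, 0xB9) = 0x4E.
P[6]: D(K, 0x83) = 0x74.

P[1] = 0x7F, P[2] = 0xC7, P[3] = 0x22, P[4] = 0x30, P[5] = 0x4E, P[6] = 0x74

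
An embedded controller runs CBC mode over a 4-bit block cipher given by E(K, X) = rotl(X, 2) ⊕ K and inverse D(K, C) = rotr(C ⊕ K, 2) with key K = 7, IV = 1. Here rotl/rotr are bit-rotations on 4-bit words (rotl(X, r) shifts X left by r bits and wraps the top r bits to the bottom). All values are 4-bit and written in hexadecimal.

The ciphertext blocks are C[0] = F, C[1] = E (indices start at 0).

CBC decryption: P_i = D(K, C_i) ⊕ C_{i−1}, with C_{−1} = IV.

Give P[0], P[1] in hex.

P[0]: D(K, F) = 2; 2 ⊕ 1 = 3.
P[1]: D(K, E) = 6; 6 ⊕ F = 9.

P[0] = 3, P[1] = 9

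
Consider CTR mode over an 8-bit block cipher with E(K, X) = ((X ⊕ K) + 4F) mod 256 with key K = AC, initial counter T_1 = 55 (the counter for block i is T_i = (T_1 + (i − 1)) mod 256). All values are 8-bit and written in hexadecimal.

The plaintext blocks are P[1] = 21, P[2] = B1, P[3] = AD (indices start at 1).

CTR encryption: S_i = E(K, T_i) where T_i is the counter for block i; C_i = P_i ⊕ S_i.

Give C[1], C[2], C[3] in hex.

C[1]: T = 55, S = E(K, T) = 48; 21 ⊕ 48 = 69.
C[2]: T = 56, S = E(K, T) = 49; B1 ⊕ 49 = F8.
C[3]: T = 57, S = E(K, T) = 4A; AD ⊕ 4A = E7.

C[1] = 69, C[2] = F8, C[3] = E7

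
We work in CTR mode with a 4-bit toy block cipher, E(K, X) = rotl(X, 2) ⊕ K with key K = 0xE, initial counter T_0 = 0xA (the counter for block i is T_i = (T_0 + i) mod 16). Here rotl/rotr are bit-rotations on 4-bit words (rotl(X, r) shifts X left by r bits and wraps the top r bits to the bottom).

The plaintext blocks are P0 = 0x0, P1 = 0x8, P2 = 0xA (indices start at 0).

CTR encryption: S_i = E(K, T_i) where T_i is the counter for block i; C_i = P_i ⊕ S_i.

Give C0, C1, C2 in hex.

C0 = 0x4, C1 = 0x8, C2 = 0x7

C0: T = 0xA, S = E(K, T) = 0x4; 0x0 ⊕ 0x4 = 0x4.
C1: T = 0xB, S = E(K, T) = 0x0; 0x8 ⊕ 0x0 = 0x8.
C2: T = 0xC, S = E(K, T) = 0xD; 0xA ⊕ 0xD = 0x7.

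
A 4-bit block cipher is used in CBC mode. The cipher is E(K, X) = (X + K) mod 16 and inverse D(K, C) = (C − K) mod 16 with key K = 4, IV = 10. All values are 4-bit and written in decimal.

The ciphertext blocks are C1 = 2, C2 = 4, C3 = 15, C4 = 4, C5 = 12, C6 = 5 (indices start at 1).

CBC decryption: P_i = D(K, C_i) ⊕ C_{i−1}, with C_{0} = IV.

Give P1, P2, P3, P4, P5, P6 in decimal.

P1: D(K, 2) = 14; 14 ⊕ 10 = 4.
P2: D(K, 4) = 0; 0 ⊕ 2 = 2.
P3: D(K, 15) = 11; 11 ⊕ 4 = 15.
P4: D(K, 4) = 0; 0 ⊕ 15 = 15.
P5: D(K, 12) = 8; 8 ⊕ 4 = 12.
P6: D(K, 5) = 1; 1 ⊕ 12 = 13.

P1 = 4, P2 = 2, P3 = 15, P4 = 15, P5 = 12, P6 = 13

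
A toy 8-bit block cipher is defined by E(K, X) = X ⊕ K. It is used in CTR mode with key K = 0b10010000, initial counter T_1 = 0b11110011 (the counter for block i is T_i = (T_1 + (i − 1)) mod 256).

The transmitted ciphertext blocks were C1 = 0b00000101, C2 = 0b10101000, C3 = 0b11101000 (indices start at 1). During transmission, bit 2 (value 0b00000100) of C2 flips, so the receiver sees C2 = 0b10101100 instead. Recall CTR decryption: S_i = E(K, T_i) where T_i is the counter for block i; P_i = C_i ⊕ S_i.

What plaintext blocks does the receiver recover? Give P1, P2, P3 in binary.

P1 = 0b01100110, P2 = 0b11001000, P3 = 0b10001101

Only C2 changed, to 0b10101100. In CTR, a change in C_i flips the same bit in P_i only; the keystream is unaffected. Decrypting the received ciphertext:
P1: T = 0b11110011, S = E(K, T) = 0b01100011; 0b00000101 ⊕ 0b01100011 = 0b01100110.
P2: T = 0b11110100, S = E(K, T) = 0b01100100; 0b10101100 ⊕ 0b01100100 = 0b11001000.
P3: T = 0b11110101, S = E(K, T) = 0b01100101; 0b11101000 ⊕ 0b01100101 = 0b10001101.
Blocks that differ from the original plaintext: P2.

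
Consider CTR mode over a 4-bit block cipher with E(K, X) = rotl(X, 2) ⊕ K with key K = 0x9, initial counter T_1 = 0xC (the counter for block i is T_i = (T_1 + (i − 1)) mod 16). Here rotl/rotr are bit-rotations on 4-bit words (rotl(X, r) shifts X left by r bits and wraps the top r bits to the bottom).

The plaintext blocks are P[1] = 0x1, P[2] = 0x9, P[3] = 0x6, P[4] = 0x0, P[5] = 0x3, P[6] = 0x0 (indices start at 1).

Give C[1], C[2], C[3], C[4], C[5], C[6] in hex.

CTR encryption: S_i = E(K, T_i) where T_i is the counter for block i; C_i = P_i ⊕ S_i.
C[1]: T = 0xC, S = E(K, T) = 0xA; 0x1 ⊕ 0xA = 0xB.
C[2]: T = 0xD, S = E(K, T) = 0xE; 0x9 ⊕ 0xE = 0x7.
C[3]: T = 0xE, S = E(K, T) = 0x2; 0x6 ⊕ 0x2 = 0x4.
C[4]: T = 0xF, S = E(K, T) = 0x6; 0x0 ⊕ 0x6 = 0x6.
C[5]: T = 0x0, S = E(K, T) = 0x9; 0x3 ⊕ 0x9 = 0xA.
C[6]: T = 0x1, S = E(K, T) = 0xD; 0x0 ⊕ 0xD = 0xD.

C[1] = 0xB, C[2] = 0x7, C[3] = 0x4, C[4] = 0x6, C[5] = 0xA, C[6] = 0xD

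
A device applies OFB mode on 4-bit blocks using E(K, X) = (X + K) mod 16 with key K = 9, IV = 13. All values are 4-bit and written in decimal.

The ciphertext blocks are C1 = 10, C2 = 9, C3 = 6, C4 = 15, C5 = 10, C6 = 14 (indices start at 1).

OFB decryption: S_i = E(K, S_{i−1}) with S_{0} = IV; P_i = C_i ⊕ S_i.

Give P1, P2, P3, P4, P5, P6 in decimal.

P1: S = E(K, 13) = 6; 10 ⊕ 6 = 12.
P2: S = E(K, 6) = 15; 9 ⊕ 15 = 6.
P3: S = E(K, 15) = 8; 6 ⊕ 8 = 14.
P4: S = E(K, 8) = 1; 15 ⊕ 1 = 14.
P5: S = E(K, 1) = 10; 10 ⊕ 10 = 0.
P6: S = E(K, 10) = 3; 14 ⊕ 3 = 13.

P1 = 12, P2 = 6, P3 = 14, P4 = 14, P5 = 0, P6 = 13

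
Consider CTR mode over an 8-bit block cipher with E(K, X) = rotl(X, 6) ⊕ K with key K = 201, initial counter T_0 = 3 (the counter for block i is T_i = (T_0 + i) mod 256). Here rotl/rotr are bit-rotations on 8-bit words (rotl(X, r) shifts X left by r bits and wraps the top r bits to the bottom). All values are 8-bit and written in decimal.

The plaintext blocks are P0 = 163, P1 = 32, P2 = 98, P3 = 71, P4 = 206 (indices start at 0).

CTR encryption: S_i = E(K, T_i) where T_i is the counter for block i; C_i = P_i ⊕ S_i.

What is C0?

C0 = 170

C0: T = 3, S = E(K, T) = 9; 163 ⊕ 9 = 170.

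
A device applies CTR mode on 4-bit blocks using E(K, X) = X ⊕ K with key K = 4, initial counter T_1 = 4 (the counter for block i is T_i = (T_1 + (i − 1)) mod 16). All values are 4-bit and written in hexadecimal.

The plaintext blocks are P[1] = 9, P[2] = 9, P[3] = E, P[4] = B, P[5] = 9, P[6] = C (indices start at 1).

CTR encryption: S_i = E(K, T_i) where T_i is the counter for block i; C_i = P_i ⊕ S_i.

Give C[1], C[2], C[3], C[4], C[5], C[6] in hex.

C[1] = 9, C[2] = 8, C[3] = C, C[4] = 8, C[5] = 5, C[6] = 1

C[1]: T = 4, S = E(K, T) = 0; 9 ⊕ 0 = 9.
C[2]: T = 5, S = E(K, T) = 1; 9 ⊕ 1 = 8.
C[3]: T = 6, S = E(K, T) = 2; E ⊕ 2 = C.
C[4]: T = 7, S = E(K, T) = 3; B ⊕ 3 = 8.
C[5]: T = 8, S = E(K, T) = C; 9 ⊕ C = 5.
C[6]: T = 9, S = E(K, T) = D; C ⊕ D = 1.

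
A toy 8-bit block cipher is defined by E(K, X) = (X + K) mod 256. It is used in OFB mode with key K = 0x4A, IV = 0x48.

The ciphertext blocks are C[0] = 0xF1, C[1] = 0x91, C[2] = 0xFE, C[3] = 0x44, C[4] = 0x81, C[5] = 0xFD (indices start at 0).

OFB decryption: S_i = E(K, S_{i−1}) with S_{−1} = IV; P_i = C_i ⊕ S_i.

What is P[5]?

P[0]: S = E(K, 0x48) = 0x92; 0xF1 ⊕ 0x92 = 0x63.
P[1]: S = E(K, 0x92) = 0xDC; 0x91 ⊕ 0xDC = 0x4D.
P[2]: S = E(K, 0xDC) = 0x26; 0xFE ⊕ 0x26 = 0xD8.
P[3]: S = E(K, 0x26) = 0x70; 0x44 ⊕ 0x70 = 0x34.
P[4]: S = E(K, 0x70) = 0xBA; 0x81 ⊕ 0xBA = 0x3B.
P[5]: S = E(K, 0xBA) = 0x04; 0xFD ⊕ 0x04 = 0xF9.

P[5] = 0xF9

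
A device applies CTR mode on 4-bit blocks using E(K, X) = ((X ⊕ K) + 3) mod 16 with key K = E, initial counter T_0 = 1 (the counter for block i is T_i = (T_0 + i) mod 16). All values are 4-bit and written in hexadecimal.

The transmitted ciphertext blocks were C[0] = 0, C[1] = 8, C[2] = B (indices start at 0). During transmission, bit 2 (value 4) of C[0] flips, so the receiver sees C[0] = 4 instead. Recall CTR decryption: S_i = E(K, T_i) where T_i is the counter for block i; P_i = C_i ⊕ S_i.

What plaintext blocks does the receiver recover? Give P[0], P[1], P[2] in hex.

P[0] = 6, P[1] = 7, P[2] = B

Only C[0] changed, to 4. In CTR, a change in C_i flips the same bit in P_i only; the keystream is unaffected. Decrypting the received ciphertext:
P[0]: T = 1, S = E(K, T) = 2; 4 ⊕ 2 = 6.
P[1]: T = 2, S = E(K, T) = F; 8 ⊕ F = 7.
P[2]: T = 3, S = E(K, T) = 0; B ⊕ 0 = B.
Blocks that differ from the original plaintext: P[0].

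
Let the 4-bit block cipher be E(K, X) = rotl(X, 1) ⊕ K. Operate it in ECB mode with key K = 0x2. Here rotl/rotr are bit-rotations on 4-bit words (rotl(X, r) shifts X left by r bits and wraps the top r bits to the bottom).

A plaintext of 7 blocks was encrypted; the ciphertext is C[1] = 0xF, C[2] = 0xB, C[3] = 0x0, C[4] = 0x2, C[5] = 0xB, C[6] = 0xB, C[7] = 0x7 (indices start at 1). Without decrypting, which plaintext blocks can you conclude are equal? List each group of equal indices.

ECB encrypts each block independently with the same key, so equal ciphertext blocks imply equal plaintext blocks.
C[2] = C[5] = C[6] = 0xB, so P[2] = P[5] = P[6].

P[2] = P[5] = P[6]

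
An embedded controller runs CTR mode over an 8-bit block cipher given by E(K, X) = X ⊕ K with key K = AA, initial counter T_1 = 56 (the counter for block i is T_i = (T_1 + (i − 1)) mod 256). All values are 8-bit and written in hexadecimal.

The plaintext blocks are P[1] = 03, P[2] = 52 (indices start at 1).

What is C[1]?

CTR encryption: S_i = E(K, T_i) where T_i is the counter for block i; C_i = P_i ⊕ S_i.
C[1]: T = 56, S = E(K, T) = FC; 03 ⊕ FC = FF.

C[1] = FF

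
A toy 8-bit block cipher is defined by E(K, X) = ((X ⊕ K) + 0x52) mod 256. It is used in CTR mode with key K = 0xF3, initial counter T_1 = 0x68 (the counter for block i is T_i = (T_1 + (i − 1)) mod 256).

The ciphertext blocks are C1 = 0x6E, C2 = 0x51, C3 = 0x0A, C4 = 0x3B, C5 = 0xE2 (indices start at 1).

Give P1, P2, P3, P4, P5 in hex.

CTR decryption: S_i = E(K, T_i) where T_i is the counter for block i; P_i = C_i ⊕ S_i.
P1: T = 0x68, S = E(K, T) = 0xED; 0x6E ⊕ 0xED = 0x83.
P2: T = 0x69, S = E(K, T) = 0xEC; 0x51 ⊕ 0xEC = 0xBD.
P3: T = 0x6A, S = E(K, T) = 0xEB; 0x0A ⊕ 0xEB = 0xE1.
P4: T = 0x6B, S = E(K, T) = 0xEA; 0x3B ⊕ 0xEA = 0xD1.
P5: T = 0x6C, S = E(K, T) = 0xF1; 0xE2 ⊕ 0xF1 = 0x13.

P1 = 0x83, P2 = 0xBD, P3 = 0xE1, P4 = 0xD1, P5 = 0x13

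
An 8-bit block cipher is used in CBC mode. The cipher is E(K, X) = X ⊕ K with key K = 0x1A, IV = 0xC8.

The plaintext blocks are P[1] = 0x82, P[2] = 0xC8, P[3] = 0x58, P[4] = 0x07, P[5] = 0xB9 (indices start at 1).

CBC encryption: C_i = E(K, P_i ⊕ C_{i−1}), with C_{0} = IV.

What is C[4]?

C[1]: P[1] ⊕ 0xC8 = 0x4A; E(K, 0x4A) = 0x50.
C[2]: P[2] ⊕ 0x50 = 0x98; E(K, 0x98) = 0x82.
C[3]: P[3] ⊕ 0x82 = 0xDA; E(K, 0xDA) = 0xC0.
C[4]: P[4] ⊕ 0xC0 = 0xC7; E(K, 0xC7) = 0xDD.

C[4] = 0xDD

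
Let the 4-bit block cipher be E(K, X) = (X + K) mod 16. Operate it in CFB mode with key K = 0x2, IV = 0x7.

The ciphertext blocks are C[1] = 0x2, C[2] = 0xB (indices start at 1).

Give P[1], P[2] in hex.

P[1] = 0xB, P[2] = 0xF

CFB decryption: P_i = C_i ⊕ E(K, C_{i−1}), with C_{0} = IV.
P[1]: E(K, 0x7) = 0x9; 0x2 ⊕ 0x9 = 0xB.
P[2]: E(K, 0x2) = 0x4; 0xB ⊕ 0x4 = 0xF.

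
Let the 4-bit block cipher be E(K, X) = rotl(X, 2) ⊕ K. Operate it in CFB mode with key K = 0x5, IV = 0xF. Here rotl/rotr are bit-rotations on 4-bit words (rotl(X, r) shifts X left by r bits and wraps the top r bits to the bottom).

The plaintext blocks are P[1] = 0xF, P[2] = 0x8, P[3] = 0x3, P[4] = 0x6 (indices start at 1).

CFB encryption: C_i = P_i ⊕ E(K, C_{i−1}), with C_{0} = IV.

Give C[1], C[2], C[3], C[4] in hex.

C[1] = 0x5, C[2] = 0x8, C[3] = 0x4, C[4] = 0x2

C[1]: E(K, 0xF) = 0xA; 0xF ⊕ 0xA = 0x5.
C[2]: E(K, 0x5) = 0x0; 0x8 ⊕ 0x0 = 0x8.
C[3]: E(K, 0x8) = 0x7; 0x3 ⊕ 0x7 = 0x4.
C[4]: E(K, 0x4) = 0x4; 0x6 ⊕ 0x4 = 0x2.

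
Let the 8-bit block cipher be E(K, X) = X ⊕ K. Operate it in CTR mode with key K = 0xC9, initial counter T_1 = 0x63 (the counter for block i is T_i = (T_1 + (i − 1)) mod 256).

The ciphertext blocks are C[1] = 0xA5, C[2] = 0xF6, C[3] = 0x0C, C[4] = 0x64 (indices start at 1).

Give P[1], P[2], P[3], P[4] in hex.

P[1] = 0x0F, P[2] = 0x5B, P[3] = 0xA0, P[4] = 0xCB

CTR decryption: S_i = E(K, T_i) where T_i is the counter for block i; P_i = C_i ⊕ S_i.
P[1]: T = 0x63, S = E(K, T) = 0xAA; 0xA5 ⊕ 0xAA = 0x0F.
P[2]: T = 0x64, S = E(K, T) = 0xAD; 0xF6 ⊕ 0xAD = 0x5B.
P[3]: T = 0x65, S = E(K, T) = 0xAC; 0x0C ⊕ 0xAC = 0xA0.
P[4]: T = 0x66, S = E(K, T) = 0xAF; 0x64 ⊕ 0xAF = 0xCB.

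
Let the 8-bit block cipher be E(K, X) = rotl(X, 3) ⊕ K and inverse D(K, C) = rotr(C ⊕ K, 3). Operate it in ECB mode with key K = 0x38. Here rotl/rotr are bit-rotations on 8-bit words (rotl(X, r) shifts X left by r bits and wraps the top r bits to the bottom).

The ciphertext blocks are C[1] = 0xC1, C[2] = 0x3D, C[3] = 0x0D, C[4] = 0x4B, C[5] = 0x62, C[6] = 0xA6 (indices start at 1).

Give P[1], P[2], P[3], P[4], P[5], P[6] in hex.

P[1] = 0x3F, P[2] = 0xA0, P[3] = 0xA6, P[4] = 0x6E, P[5] = 0x4B, P[6] = 0xD3

ECB decryption: P_i = D(K, C_i).
P[1]: D(K, 0xC1) = 0x3F.
P[2]: D(K, 0x3D) = 0xA0.
P[3]: D(K, 0x0D) = 0xA6.
P[4]: D(K, 0x4B) = 0x6E.
P[5]: D(K, 0x62) = 0x4B.
P[6]: D(K, 0xA6) = 0xD3.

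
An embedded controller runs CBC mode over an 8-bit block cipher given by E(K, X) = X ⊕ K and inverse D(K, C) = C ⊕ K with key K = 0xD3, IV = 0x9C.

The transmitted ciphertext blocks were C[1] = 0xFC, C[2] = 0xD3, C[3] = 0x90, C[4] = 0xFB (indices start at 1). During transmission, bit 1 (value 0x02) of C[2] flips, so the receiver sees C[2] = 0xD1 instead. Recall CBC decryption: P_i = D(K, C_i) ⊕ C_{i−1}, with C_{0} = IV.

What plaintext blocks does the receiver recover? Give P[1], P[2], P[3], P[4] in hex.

Only C[2] changed, to 0xD1. In CBC, a change in C_i garbles P_i and flips the same bit in P_{i+1}. Decrypting the received ciphertext:
P[1]: D(K, 0xFC) = 0x2F; 0x2F ⊕ 0x9C = 0xB3.
P[2]: D(K, 0xD1) = 0x02; 0x02 ⊕ 0xFC = 0xFE.
P[3]: D(K, 0x90) = 0x43; 0x43 ⊕ 0xD1 = 0x92.
P[4]: D(K, 0xFB) = 0x28; 0x28 ⊕ 0x90 = 0xB8.
Blocks that differ from the original plaintext: P[2], P[3].

P[1] = 0xB3, P[2] = 0xFE, P[3] = 0x92, P[4] = 0xB8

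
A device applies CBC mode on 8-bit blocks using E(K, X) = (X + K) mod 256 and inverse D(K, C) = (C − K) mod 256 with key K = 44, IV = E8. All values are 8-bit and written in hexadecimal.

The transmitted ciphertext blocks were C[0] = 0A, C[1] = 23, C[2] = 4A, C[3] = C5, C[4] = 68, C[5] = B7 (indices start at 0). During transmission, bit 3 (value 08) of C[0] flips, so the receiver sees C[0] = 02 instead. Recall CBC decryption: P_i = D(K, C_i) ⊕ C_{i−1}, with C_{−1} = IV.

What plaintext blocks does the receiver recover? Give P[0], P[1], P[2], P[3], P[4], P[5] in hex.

P[0] = 56, P[1] = DD, P[2] = 25, P[3] = CB, P[4] = E1, P[5] = 1B

Only C[0] changed, to 02. In CBC, a change in C_i garbles P_i and flips the same bit in P_{i+1}. Decrypting the received ciphertext:
P[0]: D(K, 02) = BE; BE ⊕ E8 = 56.
P[1]: D(K, 23) = DF; DF ⊕ 02 = DD.
P[2]: D(K, 4A) = 06; 06 ⊕ 23 = 25.
P[3]: D(K, C5) = 81; 81 ⊕ 4A = CB.
P[4]: D(K, 68) = 24; 24 ⊕ C5 = E1.
P[5]: D(K, B7) = 73; 73 ⊕ 68 = 1B.
Blocks that differ from the original plaintext: P[0], P[1].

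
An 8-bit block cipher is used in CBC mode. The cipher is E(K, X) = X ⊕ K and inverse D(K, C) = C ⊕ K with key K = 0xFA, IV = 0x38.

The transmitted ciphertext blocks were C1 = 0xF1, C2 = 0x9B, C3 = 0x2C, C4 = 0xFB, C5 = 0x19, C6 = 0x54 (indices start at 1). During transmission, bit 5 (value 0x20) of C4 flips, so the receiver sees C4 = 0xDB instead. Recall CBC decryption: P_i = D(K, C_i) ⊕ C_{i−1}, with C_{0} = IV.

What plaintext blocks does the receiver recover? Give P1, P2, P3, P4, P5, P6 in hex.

Only C4 changed, to 0xDB. In CBC, a change in C_i garbles P_i and flips the same bit in P_{i+1}. Decrypting the received ciphertext:
P1: D(K, 0xF1) = 0x0B; 0x0B ⊕ 0x38 = 0x33.
P2: D(K, 0x9B) = 0x61; 0x61 ⊕ 0xF1 = 0x90.
P3: D(K, 0x2C) = 0xD6; 0xD6 ⊕ 0x9B = 0x4D.
P4: D(K, 0xDB) = 0x21; 0x21 ⊕ 0x2C = 0x0D.
P5: D(K, 0x19) = 0xE3; 0xE3 ⊕ 0xDB = 0x38.
P6: D(K, 0x54) = 0xAE; 0xAE ⊕ 0x19 = 0xB7.
Blocks that differ from the original plaintext: P4, P5.

P1 = 0x33, P2 = 0x90, P3 = 0x4D, P4 = 0x0D, P5 = 0x38, P6 = 0xB7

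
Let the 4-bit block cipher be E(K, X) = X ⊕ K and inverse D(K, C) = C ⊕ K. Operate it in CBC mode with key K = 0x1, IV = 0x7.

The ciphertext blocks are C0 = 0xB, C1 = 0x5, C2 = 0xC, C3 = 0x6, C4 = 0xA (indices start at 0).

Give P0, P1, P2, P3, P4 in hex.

CBC decryption: P_i = D(K, C_i) ⊕ C_{i−1}, with C_{−1} = IV.
P0: D(K, 0xB) = 0xA; 0xA ⊕ 0x7 = 0xD.
P1: D(K, 0x5) = 0x4; 0x4 ⊕ 0xB = 0xF.
P2: D(K, 0xC) = 0xD; 0xD ⊕ 0x5 = 0x8.
P3: D(K, 0x6) = 0x7; 0x7 ⊕ 0xC = 0xB.
P4: D(K, 0xA) = 0xB; 0xB ⊕ 0x6 = 0xD.

P0 = 0xD, P1 = 0xF, P2 = 0x8, P3 = 0xB, P4 = 0xD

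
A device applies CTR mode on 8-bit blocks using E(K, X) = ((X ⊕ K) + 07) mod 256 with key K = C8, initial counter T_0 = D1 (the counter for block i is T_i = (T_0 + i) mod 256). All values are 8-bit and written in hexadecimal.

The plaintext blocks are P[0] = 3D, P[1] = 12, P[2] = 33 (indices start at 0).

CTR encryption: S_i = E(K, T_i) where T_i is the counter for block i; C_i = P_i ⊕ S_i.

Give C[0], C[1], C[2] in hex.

C[0]: T = D1, S = E(K, T) = 20; 3D ⊕ 20 = 1D.
C[1]: T = D2, S = E(K, T) = 21; 12 ⊕ 21 = 33.
C[2]: T = D3, S = E(K, T) = 22; 33 ⊕ 22 = 11.

C[0] = 1D, C[1] = 33, C[2] = 11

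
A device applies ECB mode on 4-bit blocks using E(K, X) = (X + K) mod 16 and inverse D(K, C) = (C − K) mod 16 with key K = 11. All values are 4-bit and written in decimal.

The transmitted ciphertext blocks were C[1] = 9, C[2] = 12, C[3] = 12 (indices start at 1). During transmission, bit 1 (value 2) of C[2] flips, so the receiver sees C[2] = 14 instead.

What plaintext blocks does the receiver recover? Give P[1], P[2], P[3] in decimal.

ECB decryption: P_i = D(K, C_i).
Only C[2] changed, to 14. In ECB, a change in C_i affects only P_i. Decrypting the received ciphertext:
P[1]: D(K, 9) = 14.
P[2]: D(K, 14) = 3.
P[3]: D(K, 12) = 1.
Blocks that differ from the original plaintext: P[2].

P[1] = 14, P[2] = 3, P[3] = 1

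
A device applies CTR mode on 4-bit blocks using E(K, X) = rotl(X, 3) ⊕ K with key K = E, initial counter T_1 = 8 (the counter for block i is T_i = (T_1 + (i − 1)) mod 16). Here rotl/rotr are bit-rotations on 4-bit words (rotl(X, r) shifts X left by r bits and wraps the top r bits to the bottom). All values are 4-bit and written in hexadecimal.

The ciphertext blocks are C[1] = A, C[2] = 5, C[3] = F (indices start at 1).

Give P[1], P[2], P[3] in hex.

CTR decryption: S_i = E(K, T_i) where T_i is the counter for block i; P_i = C_i ⊕ S_i.
P[1]: T = 8, S = E(K, T) = A; A ⊕ A = 0.
P[2]: T = 9, S = E(K, T) = 2; 5 ⊕ 2 = 7.
P[3]: T = A, S = E(K, T) = B; F ⊕ B = 4.

P[1] = 0, P[2] = 7, P[3] = 4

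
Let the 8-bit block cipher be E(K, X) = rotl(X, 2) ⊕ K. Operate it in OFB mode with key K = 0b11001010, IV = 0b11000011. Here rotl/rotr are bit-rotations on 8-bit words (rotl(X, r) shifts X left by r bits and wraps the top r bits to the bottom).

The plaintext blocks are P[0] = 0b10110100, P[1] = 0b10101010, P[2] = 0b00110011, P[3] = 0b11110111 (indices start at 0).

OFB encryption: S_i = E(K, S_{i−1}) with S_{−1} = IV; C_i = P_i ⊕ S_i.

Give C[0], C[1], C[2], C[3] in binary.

C[0]: S = E(K, 0b11000011) = 0b11000101; 0b10110100 ⊕ 0b11000101 = 0b01110001.
C[1]: S = E(K, 0b11000101) = 0b11011101; 0b10101010 ⊕ 0b11011101 = 0b01110111.
C[2]: S = E(K, 0b11011101) = 0b10111101; 0b00110011 ⊕ 0b10111101 = 0b10001110.
C[3]: S = E(K, 0b10111101) = 0b00111100; 0b11110111 ⊕ 0b00111100 = 0b11001011.

C[0] = 0b01110001, C[1] = 0b01110111, C[2] = 0b10001110, C[3] = 0b11001011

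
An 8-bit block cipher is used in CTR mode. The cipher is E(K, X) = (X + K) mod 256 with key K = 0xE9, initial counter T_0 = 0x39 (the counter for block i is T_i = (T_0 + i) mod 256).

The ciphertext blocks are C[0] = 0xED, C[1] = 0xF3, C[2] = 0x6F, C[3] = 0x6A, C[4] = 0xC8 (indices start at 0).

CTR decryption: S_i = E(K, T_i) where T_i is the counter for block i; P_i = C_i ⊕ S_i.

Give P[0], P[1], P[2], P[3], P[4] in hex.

P[0]: T = 0x39, S = E(K, T) = 0x22; 0xED ⊕ 0x22 = 0xCF.
P[1]: T = 0x3A, S = E(K, T) = 0x23; 0xF3 ⊕ 0x23 = 0xD0.
P[2]: T = 0x3B, S = E(K, T) = 0x24; 0x6F ⊕ 0x24 = 0x4B.
P[3]: T = 0x3C, S = E(K, T) = 0x25; 0x6A ⊕ 0x25 = 0x4F.
P[4]: T = 0x3D, S = E(K, T) = 0x26; 0xC8 ⊕ 0x26 = 0xEE.

P[0] = 0xCF, P[1] = 0xD0, P[2] = 0x4B, P[3] = 0x4F, P[4] = 0xEE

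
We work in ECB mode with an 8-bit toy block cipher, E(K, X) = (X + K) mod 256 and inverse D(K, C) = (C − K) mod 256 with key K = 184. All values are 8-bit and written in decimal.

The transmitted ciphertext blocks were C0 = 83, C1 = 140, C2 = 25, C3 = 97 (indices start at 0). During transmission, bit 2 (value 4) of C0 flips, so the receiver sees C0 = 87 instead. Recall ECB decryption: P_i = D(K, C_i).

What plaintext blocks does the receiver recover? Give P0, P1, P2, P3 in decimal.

P0 = 159, P1 = 212, P2 = 97, P3 = 169

Only C0 changed, to 87. In ECB, a change in C_i affects only P_i. Decrypting the received ciphertext:
P0: D(K, 87) = 159.
P1: D(K, 140) = 212.
P2: D(K, 25) = 97.
P3: D(K, 97) = 169.
Blocks that differ from the original plaintext: P0.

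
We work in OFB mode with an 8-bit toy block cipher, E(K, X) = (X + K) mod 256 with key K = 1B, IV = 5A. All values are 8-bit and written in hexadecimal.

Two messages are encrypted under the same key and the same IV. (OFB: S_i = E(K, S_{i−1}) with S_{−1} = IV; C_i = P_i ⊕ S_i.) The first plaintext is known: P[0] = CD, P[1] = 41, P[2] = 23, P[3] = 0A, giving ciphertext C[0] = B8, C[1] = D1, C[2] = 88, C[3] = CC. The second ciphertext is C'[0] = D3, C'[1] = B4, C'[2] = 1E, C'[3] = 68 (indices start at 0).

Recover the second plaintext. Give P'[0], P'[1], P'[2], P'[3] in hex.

P'[0] = A6, P'[1] = 24, P'[2] = B5, P'[3] = AE

In OFB with a reused IV, both messages share the same keystream S_i, so C_i ⊕ C'_i = P_i ⊕ P'_i and thus P'_i = P_i ⊕ C_i ⊕ C'_i.
P'[0]: CD ⊕ B8 ⊕ D3 = A6.
P'[1]: 41 ⊕ D1 ⊕ B4 = 24.
P'[2]: 23 ⊕ 88 ⊕ 1E = B5.
P'[3]: 0A ⊕ CC ⊕ 68 = AE.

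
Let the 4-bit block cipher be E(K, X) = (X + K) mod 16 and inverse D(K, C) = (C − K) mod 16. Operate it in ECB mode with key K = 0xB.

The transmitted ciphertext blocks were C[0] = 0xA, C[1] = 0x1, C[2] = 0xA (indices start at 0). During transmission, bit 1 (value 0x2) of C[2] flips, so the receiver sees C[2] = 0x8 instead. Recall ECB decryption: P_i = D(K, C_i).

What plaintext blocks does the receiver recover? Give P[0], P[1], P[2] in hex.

P[0] = 0xF, P[1] = 0x6, P[2] = 0xD

Only C[2] changed, to 0x8. In ECB, a change in C_i affects only P_i. Decrypting the received ciphertext:
P[0]: D(K, 0xA) = 0xF.
P[1]: D(K, 0x1) = 0x6.
P[2]: D(K, 0x8) = 0xD.
Blocks that differ from the original plaintext: P[2].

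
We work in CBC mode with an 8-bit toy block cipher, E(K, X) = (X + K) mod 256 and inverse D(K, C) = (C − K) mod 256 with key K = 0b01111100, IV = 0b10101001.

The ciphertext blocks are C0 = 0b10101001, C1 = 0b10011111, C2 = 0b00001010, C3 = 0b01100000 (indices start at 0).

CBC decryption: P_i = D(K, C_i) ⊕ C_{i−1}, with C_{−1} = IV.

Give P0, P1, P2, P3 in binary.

P0: D(K, 0b10101001) = 0b00101101; 0b00101101 ⊕ 0b10101001 = 0b10000100.
P1: D(K, 0b10011111) = 0b00100011; 0b00100011 ⊕ 0b10101001 = 0b10001010.
P2: D(K, 0b00001010) = 0b10001110; 0b10001110 ⊕ 0b10011111 = 0b00010001.
P3: D(K, 0b01100000) = 0b11100100; 0b11100100 ⊕ 0b00001010 = 0b11101110.

P0 = 0b10000100, P1 = 0b10001010, P2 = 0b00010001, P3 = 0b11101110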